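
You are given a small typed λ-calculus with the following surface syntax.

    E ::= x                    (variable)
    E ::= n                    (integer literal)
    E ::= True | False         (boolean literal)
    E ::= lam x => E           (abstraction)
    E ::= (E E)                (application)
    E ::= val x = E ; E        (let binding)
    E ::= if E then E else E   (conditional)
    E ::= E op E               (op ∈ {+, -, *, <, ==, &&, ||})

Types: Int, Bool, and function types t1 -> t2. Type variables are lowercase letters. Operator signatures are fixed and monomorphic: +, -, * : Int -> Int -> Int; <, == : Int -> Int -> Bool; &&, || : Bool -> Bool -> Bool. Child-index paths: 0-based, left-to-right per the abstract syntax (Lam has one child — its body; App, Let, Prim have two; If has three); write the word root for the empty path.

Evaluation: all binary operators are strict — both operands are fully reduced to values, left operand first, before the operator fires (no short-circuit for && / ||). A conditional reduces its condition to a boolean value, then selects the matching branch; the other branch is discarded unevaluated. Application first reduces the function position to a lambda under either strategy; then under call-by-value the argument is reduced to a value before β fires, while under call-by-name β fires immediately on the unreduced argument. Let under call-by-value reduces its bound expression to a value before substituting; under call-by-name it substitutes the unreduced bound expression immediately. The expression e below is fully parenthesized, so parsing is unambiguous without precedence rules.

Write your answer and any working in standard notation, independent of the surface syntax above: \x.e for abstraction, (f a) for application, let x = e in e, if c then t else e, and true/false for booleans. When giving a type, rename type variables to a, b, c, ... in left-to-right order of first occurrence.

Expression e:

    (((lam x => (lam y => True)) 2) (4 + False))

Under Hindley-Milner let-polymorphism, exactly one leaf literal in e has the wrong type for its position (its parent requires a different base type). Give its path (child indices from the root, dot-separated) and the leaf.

Answer: 1.1 : false

Trace:
\y._ : b -> Bool
\x._ : a -> b -> Bool
  unify a -> b -> Bool ~ Int -> c
  unify a ~ Int
  unify b -> Bool ~ c
_ _ : b -> Bool
  unify Int ~ Int
  unify Bool ~ Int
  FAIL: mismatch Bool ~ Int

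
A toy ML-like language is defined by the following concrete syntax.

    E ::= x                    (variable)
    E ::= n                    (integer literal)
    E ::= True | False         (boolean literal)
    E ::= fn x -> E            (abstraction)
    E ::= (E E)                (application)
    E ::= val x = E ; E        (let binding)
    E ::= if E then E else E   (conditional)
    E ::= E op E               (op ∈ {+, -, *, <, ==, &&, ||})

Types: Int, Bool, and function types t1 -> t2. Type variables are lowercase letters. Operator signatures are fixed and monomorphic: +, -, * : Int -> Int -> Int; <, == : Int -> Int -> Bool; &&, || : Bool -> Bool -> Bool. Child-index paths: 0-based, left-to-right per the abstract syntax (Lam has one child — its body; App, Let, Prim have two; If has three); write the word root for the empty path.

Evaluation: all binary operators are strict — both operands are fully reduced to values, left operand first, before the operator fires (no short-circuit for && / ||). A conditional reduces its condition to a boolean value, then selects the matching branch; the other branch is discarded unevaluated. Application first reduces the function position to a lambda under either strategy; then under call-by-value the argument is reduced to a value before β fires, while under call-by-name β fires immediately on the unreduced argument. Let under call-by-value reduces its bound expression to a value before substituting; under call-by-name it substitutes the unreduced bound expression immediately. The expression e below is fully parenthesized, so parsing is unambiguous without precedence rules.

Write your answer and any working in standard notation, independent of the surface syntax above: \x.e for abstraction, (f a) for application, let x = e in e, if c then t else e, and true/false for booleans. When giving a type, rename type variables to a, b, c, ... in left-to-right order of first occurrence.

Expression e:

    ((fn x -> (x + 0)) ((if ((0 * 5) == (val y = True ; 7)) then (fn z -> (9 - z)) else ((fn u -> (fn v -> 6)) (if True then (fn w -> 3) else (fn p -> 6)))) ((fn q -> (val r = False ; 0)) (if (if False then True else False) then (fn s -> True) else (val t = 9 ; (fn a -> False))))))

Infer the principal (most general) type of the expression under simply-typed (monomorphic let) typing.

Working:
x : a
  unify a ~ Int
  unify Int ~ Int
\x._ : Int -> Int
  unify Int ~ Int
  unify Int ~ Int
  unify Int ~ Int
let y : Bool
  unify Int ~ Int
  unify Bool ~ Bool
  unify Int ~ Int
z : b
  unify b ~ Int
\z._ : Int -> Int
\v._ : d -> Int
\u._ : c -> d -> Int
  unify Bool ~ Bool
\w._ : e -> Int
\p._ : f -> Int
  unify e -> Int ~ f -> Int
  unify e ~ f
  unify Int ~ Int
  unify c -> d -> Int ~ (f -> Int) -> g
  unify c ~ f -> Int
  unify d -> Int ~ g
_ _ : d -> Int
  unify Int -> Int ~ d -> Int
  unify Int ~ d
  unify Int ~ Int
let r : Bool
\q._ : h -> Int
  unify Bool ~ Bool
  unify Bool ~ Bool
  unify Bool ~ Bool
\s._ : i -> Bool
let t : Int
\a._ : j -> Bool
  unify i -> Bool ~ j -> Bool
  unify i ~ j
  unify Bool ~ Bool
  unify h -> Int ~ (j -> Bool) -> k
  unify h ~ j -> Bool
  unify Int ~ k
_ _ : Int
  unify Int -> Int ~ Int -> l
  unify Int ~ Int
  unify Int ~ l
_ _ : Int
  unify Int -> Int ~ Int -> m
  unify Int ~ Int
  unify Int ~ m
_ _ : Int

Answer: Int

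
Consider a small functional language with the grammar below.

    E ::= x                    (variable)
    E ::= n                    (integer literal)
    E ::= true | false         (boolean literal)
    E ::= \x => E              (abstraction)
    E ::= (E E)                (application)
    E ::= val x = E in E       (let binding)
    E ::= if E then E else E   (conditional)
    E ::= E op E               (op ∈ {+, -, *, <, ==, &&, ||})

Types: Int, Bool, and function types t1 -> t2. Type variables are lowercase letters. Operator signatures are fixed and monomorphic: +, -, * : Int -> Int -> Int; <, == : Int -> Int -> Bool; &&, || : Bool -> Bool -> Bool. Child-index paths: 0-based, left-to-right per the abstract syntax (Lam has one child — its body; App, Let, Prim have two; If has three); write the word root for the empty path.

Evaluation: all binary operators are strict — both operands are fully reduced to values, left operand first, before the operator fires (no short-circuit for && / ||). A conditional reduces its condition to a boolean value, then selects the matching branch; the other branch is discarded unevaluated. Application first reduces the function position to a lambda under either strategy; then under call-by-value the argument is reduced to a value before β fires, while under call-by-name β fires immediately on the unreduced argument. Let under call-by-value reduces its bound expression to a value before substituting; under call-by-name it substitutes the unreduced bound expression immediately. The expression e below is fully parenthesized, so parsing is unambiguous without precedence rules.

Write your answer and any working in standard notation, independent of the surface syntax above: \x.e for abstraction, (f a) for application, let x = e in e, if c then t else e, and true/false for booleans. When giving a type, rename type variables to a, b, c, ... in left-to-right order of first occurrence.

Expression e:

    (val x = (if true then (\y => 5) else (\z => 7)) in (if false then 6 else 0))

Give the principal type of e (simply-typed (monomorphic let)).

Derivation:
  unify Bool ~ Bool
\y._ : a -> Int
\z._ : b -> Int
  unify a -> Int ~ b -> Int
  unify a ~ b
  unify Int ~ Int
let x : b -> Int
  unify Bool ~ Bool
  unify Int ~ Int

Answer: Int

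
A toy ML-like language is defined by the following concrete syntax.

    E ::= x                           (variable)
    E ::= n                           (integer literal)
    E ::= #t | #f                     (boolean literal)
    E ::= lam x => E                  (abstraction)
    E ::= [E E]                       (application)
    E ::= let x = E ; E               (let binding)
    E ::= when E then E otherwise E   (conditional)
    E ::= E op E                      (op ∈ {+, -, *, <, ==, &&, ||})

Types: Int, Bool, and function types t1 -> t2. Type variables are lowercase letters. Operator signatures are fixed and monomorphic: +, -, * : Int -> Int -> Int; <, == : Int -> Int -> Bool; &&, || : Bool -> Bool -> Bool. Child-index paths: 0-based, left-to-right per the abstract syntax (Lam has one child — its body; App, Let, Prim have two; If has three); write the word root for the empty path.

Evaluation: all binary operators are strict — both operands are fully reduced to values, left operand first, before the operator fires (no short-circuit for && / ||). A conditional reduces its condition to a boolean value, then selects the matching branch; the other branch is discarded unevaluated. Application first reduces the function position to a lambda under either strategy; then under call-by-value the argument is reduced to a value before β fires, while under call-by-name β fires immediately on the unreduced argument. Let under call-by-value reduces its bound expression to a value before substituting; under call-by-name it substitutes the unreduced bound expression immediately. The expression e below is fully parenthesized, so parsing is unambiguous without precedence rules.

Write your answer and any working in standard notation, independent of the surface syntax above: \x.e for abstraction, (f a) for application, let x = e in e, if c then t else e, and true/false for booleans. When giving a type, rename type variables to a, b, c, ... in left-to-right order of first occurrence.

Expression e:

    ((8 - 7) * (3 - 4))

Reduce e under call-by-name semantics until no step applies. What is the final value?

Working:
step 0: ((8 - 7) * (3 - 4))
step 1: [delta@0] (1 * (3 - 4))
step 2: [delta@1] (1 * -1)
step 3: [delta@root] -1

Answer: -1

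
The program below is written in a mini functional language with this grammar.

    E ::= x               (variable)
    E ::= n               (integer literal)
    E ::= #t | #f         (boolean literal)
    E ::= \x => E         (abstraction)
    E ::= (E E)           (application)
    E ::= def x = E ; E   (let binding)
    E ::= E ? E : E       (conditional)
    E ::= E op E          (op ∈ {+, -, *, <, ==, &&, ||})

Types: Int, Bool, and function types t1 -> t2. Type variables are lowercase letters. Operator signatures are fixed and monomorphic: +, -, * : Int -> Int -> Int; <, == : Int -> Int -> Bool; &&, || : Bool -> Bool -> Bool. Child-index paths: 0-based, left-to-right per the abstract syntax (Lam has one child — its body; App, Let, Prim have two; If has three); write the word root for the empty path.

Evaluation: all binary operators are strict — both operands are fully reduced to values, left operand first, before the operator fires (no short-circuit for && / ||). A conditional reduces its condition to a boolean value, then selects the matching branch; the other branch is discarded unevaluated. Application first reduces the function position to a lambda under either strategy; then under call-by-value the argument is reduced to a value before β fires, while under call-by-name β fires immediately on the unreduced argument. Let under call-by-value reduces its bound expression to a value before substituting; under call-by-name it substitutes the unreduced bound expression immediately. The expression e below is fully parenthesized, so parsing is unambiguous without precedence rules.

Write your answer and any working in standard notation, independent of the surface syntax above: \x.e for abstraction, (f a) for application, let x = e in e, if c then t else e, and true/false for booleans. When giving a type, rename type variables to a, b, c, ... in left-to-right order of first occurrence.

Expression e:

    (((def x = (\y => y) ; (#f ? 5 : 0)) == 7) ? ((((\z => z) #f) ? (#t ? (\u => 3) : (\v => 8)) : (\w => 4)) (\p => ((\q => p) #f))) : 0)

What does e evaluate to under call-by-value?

Derivation:
step 0: (if ((let x = (\y.y) in (if false then 5 else 0)) == 7) then ((if ((\z.z) false) then (if true then (\u.3) else (\v.8)) else (\w.4)) (\p.((\q.p) false))) else 0)
step 1: [let@0.0] (if ((if false then 5 else 0) == 7) then ((if ((\z.z) false) then (if true then (\u.3) else (\v.8)) else (\w.4)) (\p.((\q.p) false))) else 0)
step 2: [if@0.0] (if (0 == 7) then ((if ((\z.z) false) then (if true then (\u.3) else (\v.8)) else (\w.4)) (\p.((\q.p) false))) else 0)
step 3: [delta@0] (if false then ((if ((\z.z) false) then (if true then (\u.3) else (\v.8)) else (\w.4)) (\p.((\q.p) false))) else 0)
step 4: [if@root] 0

Answer: 0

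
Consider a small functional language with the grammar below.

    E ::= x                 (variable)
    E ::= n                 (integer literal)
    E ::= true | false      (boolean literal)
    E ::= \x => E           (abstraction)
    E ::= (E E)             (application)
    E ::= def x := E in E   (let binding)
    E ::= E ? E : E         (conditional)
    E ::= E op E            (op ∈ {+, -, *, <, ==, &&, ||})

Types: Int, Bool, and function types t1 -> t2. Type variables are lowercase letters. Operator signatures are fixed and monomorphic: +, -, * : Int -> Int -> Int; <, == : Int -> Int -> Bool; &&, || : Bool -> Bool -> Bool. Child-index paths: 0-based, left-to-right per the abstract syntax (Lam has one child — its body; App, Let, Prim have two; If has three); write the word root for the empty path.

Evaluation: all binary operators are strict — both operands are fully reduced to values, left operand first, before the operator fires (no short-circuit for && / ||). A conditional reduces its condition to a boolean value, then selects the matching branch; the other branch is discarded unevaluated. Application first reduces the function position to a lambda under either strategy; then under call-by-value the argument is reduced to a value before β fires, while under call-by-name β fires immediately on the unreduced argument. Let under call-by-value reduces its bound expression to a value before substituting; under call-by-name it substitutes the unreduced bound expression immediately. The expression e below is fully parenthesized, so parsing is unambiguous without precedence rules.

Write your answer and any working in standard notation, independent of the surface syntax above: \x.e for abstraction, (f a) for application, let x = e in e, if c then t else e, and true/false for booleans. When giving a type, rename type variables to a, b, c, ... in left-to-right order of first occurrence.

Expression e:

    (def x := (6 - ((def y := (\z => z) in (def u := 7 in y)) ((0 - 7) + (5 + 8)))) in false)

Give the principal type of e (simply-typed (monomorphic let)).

Answer: Bool

Trace:
  unify Int ~ Int
z : a
\z._ : a -> a
let y : a -> a
let u : Int
y : a -> a
  unify Int ~ Int
  unify Int ~ Int
  unify Int ~ Int
  unify Int ~ Int
  unify Int ~ Int
  unify Int ~ Int
  unify a -> a ~ Int -> b
  unify a ~ Int
  unify Int ~ b
_ _ : Int
  unify Int ~ Int
let x : Int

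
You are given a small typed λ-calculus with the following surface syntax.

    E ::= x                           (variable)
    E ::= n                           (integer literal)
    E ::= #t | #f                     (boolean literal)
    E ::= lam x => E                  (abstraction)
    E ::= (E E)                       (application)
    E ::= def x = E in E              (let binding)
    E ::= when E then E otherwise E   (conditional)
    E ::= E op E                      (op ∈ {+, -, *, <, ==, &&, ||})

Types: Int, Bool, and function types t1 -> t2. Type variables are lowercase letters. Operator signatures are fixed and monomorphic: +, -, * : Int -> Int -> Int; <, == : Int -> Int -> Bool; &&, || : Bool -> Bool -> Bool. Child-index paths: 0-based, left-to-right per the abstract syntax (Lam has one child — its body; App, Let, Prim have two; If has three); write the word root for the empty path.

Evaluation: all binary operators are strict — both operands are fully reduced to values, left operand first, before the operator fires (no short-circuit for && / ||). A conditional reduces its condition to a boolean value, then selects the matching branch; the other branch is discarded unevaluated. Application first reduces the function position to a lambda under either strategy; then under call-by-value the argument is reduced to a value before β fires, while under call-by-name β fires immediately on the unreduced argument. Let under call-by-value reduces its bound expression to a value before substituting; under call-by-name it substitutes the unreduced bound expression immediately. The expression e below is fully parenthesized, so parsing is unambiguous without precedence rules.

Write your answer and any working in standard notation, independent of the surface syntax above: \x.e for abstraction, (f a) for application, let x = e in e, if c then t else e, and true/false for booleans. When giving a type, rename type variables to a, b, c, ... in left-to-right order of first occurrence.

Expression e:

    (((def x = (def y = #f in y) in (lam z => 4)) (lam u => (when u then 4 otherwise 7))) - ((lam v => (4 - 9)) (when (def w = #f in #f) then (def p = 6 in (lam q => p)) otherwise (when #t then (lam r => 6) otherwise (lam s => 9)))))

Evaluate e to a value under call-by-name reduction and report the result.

Working:
step 0: (((let x = (let y = false in y) in (\z.4)) (\u.(if u then 4 else 7))) - ((\v.(4 - 9)) (if (let w = false in false) then (let p = 6 in (\q.p)) else (if true then (\r.6) else (\s.9)))))
step 1: [let@0.0] (((\z.4) (\u.(if u then 4 else 7))) - ((\v.(4 - 9)) (if (let w = false in false) then (let p = 6 in (\q.p)) else (if true then (\r.6) else (\s.9)))))
step 2: [beta@0] (4 - ((\v.(4 - 9)) (if (let w = false in false) then (let p = 6 in (\q.p)) else (if true then (\r.6) else (\s.9)))))
step 3: [beta@1] (4 - (4 - 9))
step 4: [delta@1] (4 - -5)
step 5: [delta@root] 9

Answer: 9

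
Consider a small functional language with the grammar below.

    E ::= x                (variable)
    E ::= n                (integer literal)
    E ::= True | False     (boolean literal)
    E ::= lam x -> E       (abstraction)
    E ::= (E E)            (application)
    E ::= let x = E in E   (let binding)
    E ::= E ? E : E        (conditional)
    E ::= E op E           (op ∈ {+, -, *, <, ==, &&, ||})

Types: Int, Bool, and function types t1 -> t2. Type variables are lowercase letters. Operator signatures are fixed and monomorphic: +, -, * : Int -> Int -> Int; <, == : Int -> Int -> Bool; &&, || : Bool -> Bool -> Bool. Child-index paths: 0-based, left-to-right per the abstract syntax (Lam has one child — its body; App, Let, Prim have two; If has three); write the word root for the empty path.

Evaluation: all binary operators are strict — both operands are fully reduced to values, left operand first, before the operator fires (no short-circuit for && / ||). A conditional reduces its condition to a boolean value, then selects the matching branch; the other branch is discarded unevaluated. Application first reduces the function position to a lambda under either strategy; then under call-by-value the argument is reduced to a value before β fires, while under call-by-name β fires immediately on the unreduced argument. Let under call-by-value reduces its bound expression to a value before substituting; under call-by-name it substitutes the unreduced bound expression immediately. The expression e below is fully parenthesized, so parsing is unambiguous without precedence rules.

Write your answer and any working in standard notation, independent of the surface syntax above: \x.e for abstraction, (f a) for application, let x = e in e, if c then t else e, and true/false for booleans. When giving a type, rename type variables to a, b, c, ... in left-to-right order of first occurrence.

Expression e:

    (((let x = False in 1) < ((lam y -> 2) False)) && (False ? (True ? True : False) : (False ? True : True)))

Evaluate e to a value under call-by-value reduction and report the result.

Trace:
step 0: (((let x = false in 1) < ((\y.2) false)) && (if false then (if true then true else false) else (if false then true else true)))
step 1: [let@0.0] ((1 < ((\y.2) false)) && (if false then (if true then true else false) else (if false then true else true)))
step 2: [beta@0.1] ((1 < 2) && (if false then (if true then true else false) else (if false then true else true)))
step 3: [delta@0] (true && (if false then (if true then true else false) else (if false then true else true)))
step 4: [if@1] (true && (if false then true else true))
step 5: [if@1] (true && true)
step 6: [delta@root] true

Answer: true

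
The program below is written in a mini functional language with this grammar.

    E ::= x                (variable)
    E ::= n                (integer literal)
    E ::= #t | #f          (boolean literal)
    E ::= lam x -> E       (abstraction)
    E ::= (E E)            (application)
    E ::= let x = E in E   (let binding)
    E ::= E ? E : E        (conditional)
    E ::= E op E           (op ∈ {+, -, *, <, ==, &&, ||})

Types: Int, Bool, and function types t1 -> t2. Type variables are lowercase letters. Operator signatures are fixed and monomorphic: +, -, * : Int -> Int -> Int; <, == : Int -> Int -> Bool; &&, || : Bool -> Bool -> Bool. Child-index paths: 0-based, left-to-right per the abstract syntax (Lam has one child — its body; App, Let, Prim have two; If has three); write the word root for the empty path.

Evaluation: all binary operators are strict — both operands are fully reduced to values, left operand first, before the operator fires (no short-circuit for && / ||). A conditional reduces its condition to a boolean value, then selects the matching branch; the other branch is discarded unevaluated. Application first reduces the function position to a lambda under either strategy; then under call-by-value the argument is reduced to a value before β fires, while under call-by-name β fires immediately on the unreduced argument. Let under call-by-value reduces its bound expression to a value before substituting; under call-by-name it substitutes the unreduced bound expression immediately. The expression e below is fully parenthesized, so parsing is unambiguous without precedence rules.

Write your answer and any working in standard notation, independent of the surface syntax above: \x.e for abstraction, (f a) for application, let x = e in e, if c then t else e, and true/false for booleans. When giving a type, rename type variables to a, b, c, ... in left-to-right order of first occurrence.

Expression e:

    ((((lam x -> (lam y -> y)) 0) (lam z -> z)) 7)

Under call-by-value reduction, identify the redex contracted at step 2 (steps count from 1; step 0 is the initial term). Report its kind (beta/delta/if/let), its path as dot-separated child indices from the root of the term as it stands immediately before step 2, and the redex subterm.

Answer: beta at 0 : ((\y.y) (\z.z))

Derivation:
step 0: ((((\x.(\y.y)) 0) (\z.z)) 7)
step 1: [beta@0.0] (((\y.y) (\z.z)) 7)
step 2: [beta@0] ((\z.z) 7)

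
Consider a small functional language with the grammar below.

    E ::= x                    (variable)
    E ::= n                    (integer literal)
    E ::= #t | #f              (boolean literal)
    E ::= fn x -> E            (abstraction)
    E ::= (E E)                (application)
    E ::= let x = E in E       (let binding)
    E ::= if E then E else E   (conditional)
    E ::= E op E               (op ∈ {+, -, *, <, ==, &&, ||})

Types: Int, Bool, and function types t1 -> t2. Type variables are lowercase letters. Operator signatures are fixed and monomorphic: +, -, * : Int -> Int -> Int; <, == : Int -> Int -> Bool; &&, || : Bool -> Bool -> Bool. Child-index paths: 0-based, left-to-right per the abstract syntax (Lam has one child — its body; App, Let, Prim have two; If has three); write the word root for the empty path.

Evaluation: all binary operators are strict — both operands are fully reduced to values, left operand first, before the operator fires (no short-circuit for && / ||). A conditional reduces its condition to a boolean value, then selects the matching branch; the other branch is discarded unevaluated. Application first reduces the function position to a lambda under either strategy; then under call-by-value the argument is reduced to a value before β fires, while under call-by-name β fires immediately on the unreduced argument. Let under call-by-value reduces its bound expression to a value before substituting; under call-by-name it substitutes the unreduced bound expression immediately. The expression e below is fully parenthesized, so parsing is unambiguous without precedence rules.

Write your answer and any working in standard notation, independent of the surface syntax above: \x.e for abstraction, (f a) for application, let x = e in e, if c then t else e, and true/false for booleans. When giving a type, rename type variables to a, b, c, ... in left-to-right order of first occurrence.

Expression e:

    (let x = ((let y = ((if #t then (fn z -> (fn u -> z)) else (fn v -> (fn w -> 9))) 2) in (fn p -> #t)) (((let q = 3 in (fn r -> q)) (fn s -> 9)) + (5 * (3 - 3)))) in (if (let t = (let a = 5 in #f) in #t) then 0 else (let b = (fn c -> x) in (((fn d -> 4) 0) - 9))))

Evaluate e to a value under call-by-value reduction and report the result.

Answer: 0

Trace:
step 0: (let x = ((let y = ((if true then (\z.(\u.z)) else (\v.(\w.9))) 2) in (\p.true)) (((let q = 3 in (\r.q)) (\s.9)) + (5 * (3 - 3)))) in (if (let t = (let a = 5 in false) in true) then 0 else (let b = (\c.x) in (((\d.4) 0) - 9))))
step 1: [if@0.0.0.0] (let x = ((let y = ((\z.(\u.z)) 2) in (\p.true)) (((let q = 3 in (\r.q)) (\s.9)) + (5 * (3 - 3)))) in (if (let t = (let a = 5 in false) in true) then 0 else (let b = (\c.x) in (((\d.4) 0) - 9))))
step 2: [beta@0.0.0] (let x = ((let y = (\u.2) in (\p.true)) (((let q = 3 in (\r.q)) (\s.9)) + (5 * (3 - 3)))) in (if (let t = (let a = 5 in false) in true) then 0 else (let b = (\c.x) in (((\d.4) 0) - 9))))
step 3: [let@0.0] (let x = ((\p.true) (((let q = 3 in (\r.q)) (\s.9)) + (5 * (3 - 3)))) in (if (let t = (let a = 5 in false) in true) then 0 else (let b = (\c.x) in (((\d.4) 0) - 9))))
step 4: [let@0.1.0.0] (let x = ((\p.true) (((\r.3) (\s.9)) + (5 * (3 - 3)))) in (if (let t = (let a = 5 in false) in true) then 0 else (let b = (\c.x) in (((\d.4) 0) - 9))))
step 5: [beta@0.1.0] (let x = ((\p.true) (3 + (5 * (3 - 3)))) in (if (let t = (let a = 5 in false) in true) then 0 else (let b = (\c.x) in (((\d.4) 0) - 9))))
step 6: [delta@0.1.1.1] (let x = ((\p.true) (3 + (5 * 0))) in (if (let t = (let a = 5 in false) in true) then 0 else (let b = (\c.x) in (((\d.4) 0) - 9))))
step 7: [delta@0.1.1] (let x = ((\p.true) (3 + 0)) in (if (let t = (let a = 5 in false) in true) then 0 else (let b = (\c.x) in (((\d.4) 0) - 9))))
step 8: [delta@0.1] (let x = ((\p.true) 3) in (if (let t = (let a = 5 in false) in true) then 0 else (let b = (\c.x) in (((\d.4) 0) - 9))))
step 9: [beta@0] (let x = true in (if (let t = (let a = 5 in false) in true) then 0 else (let b = (\c.x) in (((\d.4) 0) - 9))))
step 10: [let@root] (if (let t = (let a = 5 in false) in true) then 0 else (let b = (\c.true) in (((\d.4) 0) - 9)))
step 11: [let@0.0] (if (let t = false in true) then 0 else (let b = (\c.true) in (((\d.4) 0) - 9)))
step 12: [let@0] (if true then 0 else (let b = (\c.true) in (((\d.4) 0) - 9)))
step 13: [if@root] 0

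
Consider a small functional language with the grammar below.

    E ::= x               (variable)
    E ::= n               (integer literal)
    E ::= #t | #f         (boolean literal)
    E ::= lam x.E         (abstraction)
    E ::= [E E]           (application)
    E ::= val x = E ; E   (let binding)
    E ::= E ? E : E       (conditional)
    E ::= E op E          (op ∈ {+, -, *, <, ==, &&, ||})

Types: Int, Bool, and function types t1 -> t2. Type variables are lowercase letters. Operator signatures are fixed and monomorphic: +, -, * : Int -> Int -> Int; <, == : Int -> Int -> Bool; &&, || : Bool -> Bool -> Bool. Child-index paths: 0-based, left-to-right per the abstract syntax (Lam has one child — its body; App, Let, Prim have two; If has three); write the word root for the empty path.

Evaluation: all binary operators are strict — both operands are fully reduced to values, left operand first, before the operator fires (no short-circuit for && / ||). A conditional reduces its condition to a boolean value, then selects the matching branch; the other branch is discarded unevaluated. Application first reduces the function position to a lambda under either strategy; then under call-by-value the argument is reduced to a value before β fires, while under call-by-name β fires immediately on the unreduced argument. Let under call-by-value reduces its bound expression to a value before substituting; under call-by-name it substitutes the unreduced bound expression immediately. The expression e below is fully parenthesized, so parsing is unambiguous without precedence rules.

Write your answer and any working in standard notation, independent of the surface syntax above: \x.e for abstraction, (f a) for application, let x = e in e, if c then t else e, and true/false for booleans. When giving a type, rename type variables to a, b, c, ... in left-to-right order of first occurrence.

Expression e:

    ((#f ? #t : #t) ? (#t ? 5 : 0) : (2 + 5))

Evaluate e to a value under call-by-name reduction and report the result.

Answer: 5

Trace:
step 0: (if (if false then true else true) then (if true then 5 else 0) else (2 + 5))
step 1: [if@0] (if true then (if true then 5 else 0) else (2 + 5))
step 2: [if@root] (if true then 5 else 0)
step 3: [if@root] 5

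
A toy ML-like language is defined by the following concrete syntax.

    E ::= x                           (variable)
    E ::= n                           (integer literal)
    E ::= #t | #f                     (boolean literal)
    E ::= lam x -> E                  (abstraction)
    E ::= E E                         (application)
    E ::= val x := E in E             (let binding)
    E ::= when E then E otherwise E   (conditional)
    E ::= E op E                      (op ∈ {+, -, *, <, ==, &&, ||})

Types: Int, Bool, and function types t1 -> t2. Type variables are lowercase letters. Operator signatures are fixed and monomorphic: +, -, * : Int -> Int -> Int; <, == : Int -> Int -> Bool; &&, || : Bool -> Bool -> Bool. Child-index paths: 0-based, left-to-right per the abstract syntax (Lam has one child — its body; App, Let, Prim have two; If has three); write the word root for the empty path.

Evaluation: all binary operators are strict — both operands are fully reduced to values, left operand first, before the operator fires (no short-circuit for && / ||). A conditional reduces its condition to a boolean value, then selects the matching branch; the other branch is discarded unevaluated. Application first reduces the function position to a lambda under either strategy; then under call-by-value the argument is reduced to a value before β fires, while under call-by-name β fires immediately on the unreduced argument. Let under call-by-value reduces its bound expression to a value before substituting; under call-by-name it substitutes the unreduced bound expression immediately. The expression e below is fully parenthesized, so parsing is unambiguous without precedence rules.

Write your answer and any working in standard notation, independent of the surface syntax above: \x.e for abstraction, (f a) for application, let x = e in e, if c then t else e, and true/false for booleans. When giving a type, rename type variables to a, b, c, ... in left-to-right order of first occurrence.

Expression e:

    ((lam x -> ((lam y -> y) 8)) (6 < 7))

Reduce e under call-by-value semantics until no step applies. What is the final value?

Answer: 8

Working:
step 0: ((\x.((\y.y) 8)) (6 < 7))
step 1: [delta@1] ((\x.((\y.y) 8)) true)
step 2: [beta@root] ((\y.y) 8)
step 3: [beta@root] 8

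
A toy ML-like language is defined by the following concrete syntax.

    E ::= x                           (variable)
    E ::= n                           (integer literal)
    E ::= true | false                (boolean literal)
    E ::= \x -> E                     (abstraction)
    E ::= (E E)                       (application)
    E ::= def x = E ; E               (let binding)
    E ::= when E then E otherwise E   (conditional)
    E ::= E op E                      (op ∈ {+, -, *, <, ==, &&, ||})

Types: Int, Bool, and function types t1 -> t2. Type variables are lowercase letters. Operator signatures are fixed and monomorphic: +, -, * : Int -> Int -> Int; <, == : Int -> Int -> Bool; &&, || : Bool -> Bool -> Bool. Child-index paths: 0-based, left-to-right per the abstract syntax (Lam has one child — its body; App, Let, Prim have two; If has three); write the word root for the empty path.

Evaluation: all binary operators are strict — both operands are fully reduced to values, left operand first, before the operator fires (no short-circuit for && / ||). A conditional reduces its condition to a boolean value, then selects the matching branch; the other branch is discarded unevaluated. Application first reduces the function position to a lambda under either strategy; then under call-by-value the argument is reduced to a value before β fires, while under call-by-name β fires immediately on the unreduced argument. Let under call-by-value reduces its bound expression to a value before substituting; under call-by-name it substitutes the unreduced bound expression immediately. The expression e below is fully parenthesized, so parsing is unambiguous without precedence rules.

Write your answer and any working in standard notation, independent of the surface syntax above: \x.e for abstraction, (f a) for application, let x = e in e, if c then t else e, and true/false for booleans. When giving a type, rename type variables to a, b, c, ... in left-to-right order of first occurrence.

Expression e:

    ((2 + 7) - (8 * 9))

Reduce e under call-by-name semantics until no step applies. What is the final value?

Answer: -63

Trace:
step 0: ((2 + 7) - (8 * 9))
step 1: [delta@0] (9 - (8 * 9))
step 2: [delta@1] (9 - 72)
step 3: [delta@root] -63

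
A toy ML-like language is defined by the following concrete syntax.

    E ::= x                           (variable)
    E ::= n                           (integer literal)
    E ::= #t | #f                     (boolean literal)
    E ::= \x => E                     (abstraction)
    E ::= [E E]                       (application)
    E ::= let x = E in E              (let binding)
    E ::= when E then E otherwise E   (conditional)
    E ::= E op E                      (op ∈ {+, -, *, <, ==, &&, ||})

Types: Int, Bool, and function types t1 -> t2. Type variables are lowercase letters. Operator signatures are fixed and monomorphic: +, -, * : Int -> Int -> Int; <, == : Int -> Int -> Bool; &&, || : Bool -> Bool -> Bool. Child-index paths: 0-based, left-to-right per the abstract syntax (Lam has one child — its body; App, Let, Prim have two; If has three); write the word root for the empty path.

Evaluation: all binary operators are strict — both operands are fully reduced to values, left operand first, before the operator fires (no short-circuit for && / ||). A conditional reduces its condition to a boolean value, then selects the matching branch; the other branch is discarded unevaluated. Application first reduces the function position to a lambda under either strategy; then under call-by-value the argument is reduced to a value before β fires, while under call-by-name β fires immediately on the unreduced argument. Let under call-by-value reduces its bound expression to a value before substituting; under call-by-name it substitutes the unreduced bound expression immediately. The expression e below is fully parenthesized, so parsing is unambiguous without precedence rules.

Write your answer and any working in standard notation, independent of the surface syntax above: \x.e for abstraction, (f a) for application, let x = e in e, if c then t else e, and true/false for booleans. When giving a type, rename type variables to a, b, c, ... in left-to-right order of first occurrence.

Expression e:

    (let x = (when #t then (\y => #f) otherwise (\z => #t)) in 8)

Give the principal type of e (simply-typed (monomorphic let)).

Answer: Int

Trace:
  unify Bool ~ Bool
\y._ : a -> Bool
\z._ : b -> Bool
  unify a -> Bool ~ b -> Bool
  unify a ~ b
  unify Bool ~ Bool
let x : b -> Bool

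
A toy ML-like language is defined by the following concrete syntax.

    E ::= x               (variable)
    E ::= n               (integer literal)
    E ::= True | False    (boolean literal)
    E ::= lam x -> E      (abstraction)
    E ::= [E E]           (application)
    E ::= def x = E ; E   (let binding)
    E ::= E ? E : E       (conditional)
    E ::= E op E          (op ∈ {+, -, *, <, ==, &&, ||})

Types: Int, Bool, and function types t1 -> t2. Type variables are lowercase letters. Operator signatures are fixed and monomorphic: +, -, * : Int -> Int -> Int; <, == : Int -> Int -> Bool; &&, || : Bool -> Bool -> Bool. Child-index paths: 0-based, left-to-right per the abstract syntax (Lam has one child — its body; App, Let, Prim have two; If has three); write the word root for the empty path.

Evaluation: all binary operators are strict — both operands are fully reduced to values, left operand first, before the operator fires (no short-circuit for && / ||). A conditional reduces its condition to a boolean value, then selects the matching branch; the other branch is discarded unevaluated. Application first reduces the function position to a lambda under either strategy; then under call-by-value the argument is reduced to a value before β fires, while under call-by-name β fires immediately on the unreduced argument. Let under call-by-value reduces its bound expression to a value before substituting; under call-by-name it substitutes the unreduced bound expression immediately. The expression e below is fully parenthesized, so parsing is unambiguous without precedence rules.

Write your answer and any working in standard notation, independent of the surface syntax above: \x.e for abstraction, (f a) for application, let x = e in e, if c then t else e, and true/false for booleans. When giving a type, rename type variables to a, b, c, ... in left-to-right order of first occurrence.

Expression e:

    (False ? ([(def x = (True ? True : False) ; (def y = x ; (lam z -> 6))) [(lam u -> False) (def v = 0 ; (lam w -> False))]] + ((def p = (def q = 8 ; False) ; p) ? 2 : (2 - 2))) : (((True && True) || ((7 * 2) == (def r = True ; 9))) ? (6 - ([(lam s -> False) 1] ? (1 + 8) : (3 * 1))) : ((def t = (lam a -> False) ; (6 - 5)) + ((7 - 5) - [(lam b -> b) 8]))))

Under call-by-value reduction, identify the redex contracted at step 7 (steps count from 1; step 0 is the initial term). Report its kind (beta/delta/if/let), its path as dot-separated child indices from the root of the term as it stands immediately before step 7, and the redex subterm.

Answer: if at root : (if true then (6 - (if ((\s.false) 1) then (1 + 8) else (3 * 1))) else ((let t = (\a.false) in (6 - 5)) + ((7 - 5) - ((\b.b) 8))))

Trace:
step 0: (if false then (((let x = (if true then true else false) in (let y = x in (\z.6))) ((\u.false) (let v = 0 in (\w.false)))) + (if (let p = (let q = 8 in false) in p) then 2 else (2 - 2))) else (if ((true && true) || ((7 * 2) == (let r = true in 9))) then (6 - (if ((\s.false) 1) then (1 + 8) else (3 * 1))) else ((let t = (\a.false) in (6 - 5)) + ((7 - 5) - ((\b.b) 8)))))
step 1: [if@root] (if ((true && true) || ((7 * 2) == (let r = true in 9))) then (6 - (if ((\s.false) 1) then (1 + 8) else (3 * 1))) else ((let t = (\a.false) in (6 - 5)) + ((7 - 5) - ((\b.b) 8))))
step 2: [delta@0.0] (if (true || ((7 * 2) == (let r = true in 9))) then (6 - (if ((\s.false) 1) then (1 + 8) else (3 * 1))) else ((let t = (\a.false) in (6 - 5)) + ((7 - 5) - ((\b.b) 8))))
step 3: [delta@0.1.0] (if (true || (14 == (let r = true in 9))) then (6 - (if ((\s.false) 1) then (1 + 8) else (3 * 1))) else ((let t = (\a.false) in (6 - 5)) + ((7 - 5) - ((\b.b) 8))))
step 4: [let@0.1.1] (if (true || (14 == 9)) then (6 - (if ((\s.false) 1) then (1 + 8) else (3 * 1))) else ((let t = (\a.false) in (6 - 5)) + ((7 - 5) - ((\b.b) 8))))
step 5: [delta@0.1] (if (true || false) then (6 - (if ((\s.false) 1) then (1 + 8) else (3 * 1))) else ((let t = (\a.false) in (6 - 5)) + ((7 - 5) - ((\b.b) 8))))
step 6: [delta@0] (if true then (6 - (if ((\s.false) 1) then (1 + 8) else (3 * 1))) else ((let t = (\a.false) in (6 - 5)) + ((7 - 5) - ((\b.b) 8))))
step 7: [if@root] (6 - (if ((\s.false) 1) then (1 + 8) else (3 * 1)))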